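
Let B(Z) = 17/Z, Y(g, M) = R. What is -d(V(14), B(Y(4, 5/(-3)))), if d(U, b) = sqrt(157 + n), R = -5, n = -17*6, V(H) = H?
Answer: -sqrt(55) ≈ -7.4162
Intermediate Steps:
n = -102
Y(g, M) = -5
d(U, b) = sqrt(55) (d(U, b) = sqrt(157 - 102) = sqrt(55))
-d(V(14), B(Y(4, 5/(-3)))) = -sqrt(55)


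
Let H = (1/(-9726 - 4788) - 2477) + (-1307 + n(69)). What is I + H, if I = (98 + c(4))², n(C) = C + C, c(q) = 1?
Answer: 89333669/14514 ≈ 6155.0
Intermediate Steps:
n(C) = 2*C
I = 9801 (I = (98 + 1)² = 99² = 9801)
H = -52918045/14514 (H = (1/(-9726 - 4788) - 2477) + (-1307 + 2*69) = (1/(-14514) - 2477) + (-1307 + 138) = (-1/14514 - 2477) - 1169 = -35951179/14514 - 1169 = -52918045/14514 ≈ -3646.0)
I + H = 9801 - 52918045/14514 = 89333669/14514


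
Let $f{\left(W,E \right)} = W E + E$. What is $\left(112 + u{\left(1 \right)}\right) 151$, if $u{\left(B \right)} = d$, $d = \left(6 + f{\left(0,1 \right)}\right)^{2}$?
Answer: $24311$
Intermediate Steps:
$f{\left(W,E \right)} = E + E W$ ($f{\left(W,E \right)} = E W + E = E + E W$)
$d = 49$ ($d = \left(6 + 1 \left(1 + 0\right)\right)^{2} = \left(6 + 1 \cdot 1\right)^{2} = \left(6 + 1\right)^{2} = 7^{2} = 49$)
$u{\left(B \right)} = 49$
$\left(112 + u{\left(1 \right)}\right) 151 = \left(112 + 49\right) 151 = 161 \cdot 151 = 24311$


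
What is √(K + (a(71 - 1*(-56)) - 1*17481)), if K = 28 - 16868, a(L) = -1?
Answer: 131*I*√2 ≈ 185.26*I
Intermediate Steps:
K = -16840
√(K + (a(71 - 1*(-56)) - 1*17481)) = √(-16840 + (-1 - 1*17481)) = √(-16840 + (-1 - 17481)) = √(-16840 - 17482) = √(-34322) = 131*I*√2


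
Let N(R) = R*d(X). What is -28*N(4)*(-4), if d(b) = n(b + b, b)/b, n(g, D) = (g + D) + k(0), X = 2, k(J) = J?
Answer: 1344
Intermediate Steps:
n(g, D) = D + g (n(g, D) = (g + D) + 0 = (D + g) + 0 = D + g)
d(b) = 3 (d(b) = (b + (b + b))/b = (b + 2*b)/b = (3*b)/b = 3)
N(R) = 3*R (N(R) = R*3 = 3*R)
-28*N(4)*(-4) = -84*4*(-4) = -28*12*(-4) = -336*(-4) = 1344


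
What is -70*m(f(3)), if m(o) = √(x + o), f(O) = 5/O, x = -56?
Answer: -70*I*√489/3 ≈ -515.98*I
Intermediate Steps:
m(o) = √(-56 + o)
-70*m(f(3)) = -70*√(-56 + 5/3) = -70*I*√489/3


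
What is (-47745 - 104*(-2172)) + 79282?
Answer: 257425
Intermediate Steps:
(-47745 - 104*(-2172)) + 79282 = (-47745 + 225888) + 79282 = 178143 + 79282 = 257425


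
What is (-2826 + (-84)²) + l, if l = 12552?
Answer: 16782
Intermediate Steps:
(-2826 + (-84)²) + l = (-2826 + (-84)²) + 12552 = (-2826 + 7056) + 12552 = 4230 + 12552 = 16782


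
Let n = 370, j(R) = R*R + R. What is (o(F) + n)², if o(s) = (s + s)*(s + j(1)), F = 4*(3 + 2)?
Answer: 1562500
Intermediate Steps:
F = 20 (F = 4*5 = 20)
j(R) = R + R² (j(R) = R² + R = R + R²)
o(s) = 2*s*(2 + s) (o(s) = (s + s)*(s + 1*(1 + 1)) = (2*s)*(s + 1*2) = (2*s)*(s + 2) = (2*s)*(2 + s) = 2*s*(2 + s))
(o(F) + n)² = (2*20*(2 + 20) + 370)² = (2*20*22 + 370)² = (880 + 370)² = 1250² = 1562500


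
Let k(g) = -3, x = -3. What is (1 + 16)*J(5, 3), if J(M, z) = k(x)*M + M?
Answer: -170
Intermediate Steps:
J(M, z) = -2*M (J(M, z) = -3*M + M = -2*M)
(1 + 16)*J(5, 3) = (1 + 16)*(-2*5) = 17*(-10) = -170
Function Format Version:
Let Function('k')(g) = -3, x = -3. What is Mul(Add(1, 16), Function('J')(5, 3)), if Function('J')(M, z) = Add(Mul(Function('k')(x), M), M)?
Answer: -170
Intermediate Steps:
Function('J')(M, z) = Mul(-2, M) (Function('J')(M, z) = Add(Mul(-3, M), M) = Mul(-2, M))
Mul(Add(1, 16), Function('J')(5, 3)) = Mul(Add(1, 16), Mul(-2, 5)) = Mul(17, -10) = -170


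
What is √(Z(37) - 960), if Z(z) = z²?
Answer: √409 ≈ 20.224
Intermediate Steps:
√(Z(37) - 960) = √(37² - 960) = √(1369 - 960) = √409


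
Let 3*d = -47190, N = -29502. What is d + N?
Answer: -45232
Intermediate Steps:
d = -15730 (d = (⅓)*(-47190) = -15730)
d + N = -15730 - 29502 = -45232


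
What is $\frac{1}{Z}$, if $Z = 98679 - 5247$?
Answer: $\frac{1}{93432} \approx 1.0703 \cdot 10^{-5}$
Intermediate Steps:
$Z = 93432$ ($Z = 98679 - 5247 = 93432$)
$\frac{1}{Z} = \frac{1}{93432}$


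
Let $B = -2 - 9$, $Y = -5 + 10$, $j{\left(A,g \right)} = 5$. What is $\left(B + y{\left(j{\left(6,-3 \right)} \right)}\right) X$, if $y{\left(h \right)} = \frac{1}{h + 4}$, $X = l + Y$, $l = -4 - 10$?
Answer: $98$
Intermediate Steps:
$l = -14$
$Y = 5$
$X = -9$ ($X = -14 + 5 = -9$)
$B = -11$
$y{\left(h \right)} = \frac{1}{4 + h}$
$\left(B + y{\left(j{\left(6,-3 \right)} \right)}\right) X = \left(-11 + \frac{1}{4 + 5}\right) \left(-9\right) = \left(-11 + \frac{1}{9}\right) \left(-9\right) = \left(- \frac{98}{9}\right) \left(-9\right) = 98$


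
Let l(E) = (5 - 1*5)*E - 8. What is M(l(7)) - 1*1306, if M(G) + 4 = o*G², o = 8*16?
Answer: 6882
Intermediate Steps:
o = 128
l(E) = -8 (l(E) = (5 - 5)*E - 8 = 0*E - 8 = 0 - 8 = -8)
M(G) = -4 + 128*G²
M(l(7)) - 1*1306 = (-4 + 128*(-8)²) - 1*1306 = (-4 + 128*64) - 1306 = (-4 + 8192) - 1306 = 8188 - 1306 = 6882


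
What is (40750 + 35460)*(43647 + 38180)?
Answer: 6236035670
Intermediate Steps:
(40750 + 35460)*(43647 + 38180) = 76210*81827 = 6236035670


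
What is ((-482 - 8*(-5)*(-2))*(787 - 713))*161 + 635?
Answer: -6695033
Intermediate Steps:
((-482 - 8*(-5)*(-2))*(787 - 713))*161 + 635 = ((-482 + 40*(-2))*74)*161 + 635 = ((-482 - 80)*74)*161 + 635 = -562*74*161 + 635 = -41588*161 + 635 = -6695668 + 635 = -6695033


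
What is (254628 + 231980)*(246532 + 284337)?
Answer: 258325102352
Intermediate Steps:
(254628 + 231980)*(246532 + 284337) = 486608*530869 = 258325102352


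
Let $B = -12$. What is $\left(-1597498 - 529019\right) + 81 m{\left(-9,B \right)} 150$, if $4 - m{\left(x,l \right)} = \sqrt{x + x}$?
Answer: $-2077917 - 36450 i \sqrt{2} \approx -2.0779 \cdot 10^{6} - 51548.0 i$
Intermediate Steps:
$m{\left(x,l \right)} = 4 - \sqrt{2} \sqrt{x}$ ($m{\left(x,l \right)} = 4 - \sqrt{x + x} = 4 - \sqrt{2 x} = 4 - \sqrt{2} \sqrt{x}$)
$\left(-1597498 - 529019\right) + 81 m{\left(-9,B \right)} 150 = \left(-1597498 - 529019\right) + 81 \left(4 - \sqrt{2} \sqrt{-9}\right) 150 = -2126517 + 81 \left(4 - \sqrt{2} \cdot 3 i\right) 150 = -2126517 + 81 \left(4 - 3 i \sqrt{2}\right) 150 = -2126517 + \left(324 - 243 i \sqrt{2}\right) 150 = -2126517 + \left(48600 - 36450 i \sqrt{2}\right) = -2077917 - 36450 i \sqrt{2}$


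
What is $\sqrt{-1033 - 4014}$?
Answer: $7 i \sqrt{103} \approx 71.042 i$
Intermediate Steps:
$\sqrt{-1033 - 4014} = \sqrt{-5047} = 7 i \sqrt{103}$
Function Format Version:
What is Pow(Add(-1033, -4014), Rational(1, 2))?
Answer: Mul(7, I, Pow(103, Rational(1, 2))) ≈ Mul(71.042, I)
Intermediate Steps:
Pow(Add(-1033, -4014), Rational(1, 2)) = Pow(-5047, Rational(1, 2)) = Mul(7, I, Pow(103, Rational(1, 2)))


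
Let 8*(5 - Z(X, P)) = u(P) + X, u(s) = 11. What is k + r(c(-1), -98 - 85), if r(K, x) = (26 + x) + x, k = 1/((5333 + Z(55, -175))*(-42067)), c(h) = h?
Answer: -304920966824/896826373 ≈ -340.00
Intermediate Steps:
Z(X, P) = 29/8 - X/8 (Z(X, P) = 5 - (11 + X)/8 = 5 + (-11/8 - X/8) = 29/8 - X/8)
k = -4/896826373 (k = 1/((5333 + (29/8 - ⅛*55))*(-42067)) = -1/42067/(5333 + (29/8 - 55/8)) = -1/42067/(5333 - 13/4) = -1/42067/(21319/4) = (4/21319)*(-1/42067) = -4/896826373 ≈ -4.4602e-9)
r(K, x) = 26 + 2*x
k + r(c(-1), -98 - 85) = -4/896826373 + (26 + 2*(-98 - 85)) = -4/896826373 + (26 + 2*(-183)) = -4/896826373 + (26 - 366) = -4/896826373 - 340 = -304920966824/896826373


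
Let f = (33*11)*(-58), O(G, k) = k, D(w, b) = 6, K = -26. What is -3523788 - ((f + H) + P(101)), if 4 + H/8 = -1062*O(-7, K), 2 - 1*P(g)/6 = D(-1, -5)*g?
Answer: -3719974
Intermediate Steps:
f = -21054 (f = 363*(-58) = -21054)
P(g) = 12 - 36*g
H = 220864 (H = -32 + 8*(-1062*(-26)) = -32 + 8*27612 = -32 + 220896 = 220864)
-3523788 - ((f + H) + P(101)) = -3523788 - ((-21054 + 220864) + (12 - 36*101)) = -3523788 - (199810 + (12 - 3636)) = -3523788 - (199810 - 3624) = -3523788 - 1*196186 = -3523788 - 196186 = -3719974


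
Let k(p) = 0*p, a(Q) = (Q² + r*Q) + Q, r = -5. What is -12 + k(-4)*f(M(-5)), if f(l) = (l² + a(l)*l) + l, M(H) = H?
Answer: -12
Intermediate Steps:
a(Q) = Q² - 4*Q (a(Q) = (Q² - 5*Q) + Q = Q² - 4*Q)
k(p) = 0
f(l) = l + l² + l²*(-4 + l) (f(l) = (l² + (l*(-4 + l))*l) + l = (l² + l²*(-4 + l)) + l = l + l² + l²*(-4 + l))
-12 + k(-4)*f(M(-5)) = -12 + 0*(-5*(1 - 5 - 5*(-4 - 5))) = -12 + 0*(-5*(1 - 5 - 5*(-9))) = -12 + 0*(-5*(1 - 5 + 45)) = -12 + 0*(-5*41) = -12 + 0*(-205) = -12 + 0 = -12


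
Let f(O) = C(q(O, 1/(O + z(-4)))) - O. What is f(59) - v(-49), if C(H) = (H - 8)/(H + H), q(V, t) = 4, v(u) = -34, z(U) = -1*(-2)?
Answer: -51/2 ≈ -25.500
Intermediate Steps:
z(U) = 2
C(H) = (-8 + H)/(2*H) (C(H) = (-8 + H)/((2*H)) = (-8 + H)*(1/(2*H)) = (-8 + H)/(2*H))
f(O) = -½ - O (f(O) = (½)*(-8 + 4)/4 - O = (½)*(¼)*(-4) - O = -½ - O)
f(59) - v(-49) = (-½ - 1*59) - 1*(-34) = (-½ - 59) + 34 = -119/2 + 34 = -51/2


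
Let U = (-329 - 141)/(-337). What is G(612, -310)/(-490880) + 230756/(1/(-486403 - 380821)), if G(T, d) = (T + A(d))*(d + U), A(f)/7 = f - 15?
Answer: -7957858242727079/39766 ≈ -2.0012e+11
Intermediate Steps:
A(f) = -105 + 7*f (A(f) = 7*(f - 15) = 7*(-15 + f) = -105 + 7*f)
U = 470/337 (U = -470*(-1/337) = 470/337 ≈ 1.3947)
G(T, d) = (470/337 + d)*(-105 + T + 7*d) (G(T, d) = (T + (-105 + 7*d))*(d + 470/337) = (-105 + T + 7*d)*(470/337 + d) = (470/337 + d)*(-105 + T + 7*d))
G(612, -310)/(-490880) + 230756/(1/(-486403 - 380821)) = (-49350/337 + 7*(-310)² - 32095/337*(-310) + (470/337)*612 + 612*(-310))/(-490880) + 230756/(1/(-486403 - 380821)) = (-49350/337 + 7*96100 + 9949450/337 + 287640/337 - 189720)*(-1/490880) + 230756/(1/(-867224)) = (-49350/337 + 672700 + 9949450/337 + 287640/337 - 189720)*(-1/490880) + 230756/(-1/867224) = (172952000/337)*(-1/490880) + 230756*(-867224) = -41575/39766 - 200117141344 = -7957858242727079/39766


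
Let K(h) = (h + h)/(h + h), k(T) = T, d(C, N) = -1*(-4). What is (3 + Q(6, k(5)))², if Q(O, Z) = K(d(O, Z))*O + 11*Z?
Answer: 4096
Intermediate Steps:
d(C, N) = 4
K(h) = 1 (K(h) = (2*h)/((2*h)) = (2*h)*(1/(2*h)) = 1)
Q(O, Z) = O + 11*Z (Q(O, Z) = 1*O + 11*Z = O + 11*Z)
(3 + Q(6, k(5)))² = (3 + (6 + 11*5))² = (3 + (6 + 55))² = (3 + 61)² = 64² = 4096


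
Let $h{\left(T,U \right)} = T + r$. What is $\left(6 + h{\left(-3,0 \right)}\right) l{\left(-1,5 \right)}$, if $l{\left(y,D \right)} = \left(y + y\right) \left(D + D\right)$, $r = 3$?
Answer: $-120$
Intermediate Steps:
$h{\left(T,U \right)} = 3 + T$ ($h{\left(T,U \right)} = T + 3 = 3 + T$)
$l{\left(y,D \right)} = 4 D y$ ($l{\left(y,D \right)} = 2 y 2 D = 4 D y$)
$\left(6 + h{\left(-3,0 \right)}\right) l{\left(-1,5 \right)} = \left(6 + \left(3 - 3\right)\right) 4 \cdot 5 \left(-1\right) = \left(6 + 0\right) \left(-20\right) = 6 \left(-20\right) = -120$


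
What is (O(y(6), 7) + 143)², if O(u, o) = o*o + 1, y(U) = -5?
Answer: 37249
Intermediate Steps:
O(u, o) = 1 + o² (O(u, o) = o² + 1 = 1 + o²)
(O(y(6), 7) + 143)² = ((1 + 7²) + 143)² = ((1 + 49) + 143)² = (50 + 143)² = 193² = 37249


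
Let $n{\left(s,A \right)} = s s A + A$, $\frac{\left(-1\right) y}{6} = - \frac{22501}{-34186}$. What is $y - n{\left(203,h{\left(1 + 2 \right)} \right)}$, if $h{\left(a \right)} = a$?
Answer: $- \frac{2113275093}{17093} \approx -1.2363 \cdot 10^{5}$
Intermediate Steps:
$y = - \frac{67503}{17093}$ ($y = - 6 \left(- \frac{22501}{-34186}\right) = - 6 \left(\left(-22501\right) \left(- \frac{1}{34186}\right)\right) = \left(-6\right) \frac{22501}{34186} = - \frac{67503}{17093} \approx -3.9492$)
$n{\left(s,A \right)} = A + A s^{2}$ ($n{\left(s,A \right)} = s^{2} A + A = A s^{2} + A = A + A s^{2}$)
$y - n{\left(203,h{\left(1 + 2 \right)} \right)} = - \frac{67503}{17093} - \left(1 + 2\right) \left(1 + 203^{2}\right) = - \frac{67503}{17093} - 3 \left(1 + 41209\right) = - \frac{67503}{17093} - 3 \cdot 41210 = - \frac{67503}{17093} - 123630 = - \frac{2113275093}{17093}$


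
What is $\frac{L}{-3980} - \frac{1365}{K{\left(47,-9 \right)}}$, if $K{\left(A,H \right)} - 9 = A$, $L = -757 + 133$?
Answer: $- \frac{192777}{7960} \approx -24.218$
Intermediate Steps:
$L = -624$
$K{\left(A,H \right)} = 9 + A$
$\frac{L}{-3980} - \frac{1365}{K{\left(47,-9 \right)}} = - \frac{624}{-3980} - \frac{1365}{9 + 47} = \left(-624\right) \left(- \frac{1}{3980}\right) - \frac{1365}{56} = \frac{156}{995} - \frac{195}{8} = - \frac{192777}{7960}$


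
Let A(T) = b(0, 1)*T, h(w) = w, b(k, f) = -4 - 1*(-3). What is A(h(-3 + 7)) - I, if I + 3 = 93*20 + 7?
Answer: -1868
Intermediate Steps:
b(k, f) = -1 (b(k, f) = -4 + 3 = -1)
A(T) = -T
I = 1864 (I = -3 + (93*20 + 7) = -3 + (1860 + 7) = -3 + 1867 = 1864)
A(h(-3 + 7)) - I = -(-3 + 7) - 1*1864 = -1*4 - 1864 = -4 - 1864 = -1868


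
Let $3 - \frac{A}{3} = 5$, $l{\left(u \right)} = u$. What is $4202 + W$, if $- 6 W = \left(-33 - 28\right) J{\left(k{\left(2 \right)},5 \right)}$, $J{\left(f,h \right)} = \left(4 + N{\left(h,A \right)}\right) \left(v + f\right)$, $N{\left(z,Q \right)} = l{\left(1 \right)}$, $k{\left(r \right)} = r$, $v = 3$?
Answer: $\frac{26737}{6} \approx 4456.2$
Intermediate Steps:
$A = -6$ ($A = 9 - 15 = -6$)
$N{\left(z,Q \right)} = 1$
$J{\left(f,h \right)} = 15 + 5 f$ ($J{\left(f,h \right)} = \left(4 + 1\right) \left(3 + f\right) = 5 \left(3 + f\right) = 15 + 5 f$)
$W = \frac{1525}{6}$ ($W = - \frac{\left(-33 - 28\right) \left(15 + 5 \cdot 2\right)}{6} = - \frac{\left(-61\right) \left(15 + 10\right)}{6} = - \frac{\left(-61\right) 25}{6} = \left(- \frac{1}{6}\right) \left(-1525\right) = \frac{1525}{6} \approx 254.17$)
$4202 + W = 4202 + \frac{1525}{6} = \frac{26737}{6}$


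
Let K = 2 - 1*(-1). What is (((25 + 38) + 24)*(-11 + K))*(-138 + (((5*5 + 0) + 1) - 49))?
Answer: 112056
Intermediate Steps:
K = 3 (K = 2 + 1 = 3)
(((25 + 38) + 24)*(-11 + K))*(-138 + (((5*5 + 0) + 1) - 49)) = (((25 + 38) + 24)*(-11 + 3))*(-138 + (((5*5 + 0) + 1) - 49)) = ((63 + 24)*(-8))*(-138 + (((25 + 0) + 1) - 49)) = (87*(-8))*(-138 + ((25 + 1) - 49)) = -696*(-138 + (26 - 49)) = -696*(-138 - 23) = -696*(-161) = 112056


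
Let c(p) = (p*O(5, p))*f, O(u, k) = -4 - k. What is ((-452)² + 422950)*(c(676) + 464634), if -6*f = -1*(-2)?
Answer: 1162666723828/3 ≈ 3.8756e+11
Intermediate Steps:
f = -⅓ (f = -(-1)*(-2)/6 = -⅙*2 = -⅓ ≈ -0.33333)
c(p) = -p*(-4 - p)/3 (c(p) = (p*(-4 - p))*(-⅓) = -p*(-4 - p)/3)
((-452)² + 422950)*(c(676) + 464634) = ((-452)² + 422950)*((⅓)*676*(4 + 676) + 464634) = (204304 + 422950)*((⅓)*676*680 + 464634) = 627254*(459680/3 + 464634) = 627254*(1853582/3) = 1162666723828/3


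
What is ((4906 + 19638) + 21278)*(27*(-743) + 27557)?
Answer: 343481712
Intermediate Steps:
((4906 + 19638) + 21278)*(27*(-743) + 27557) = (24544 + 21278)*(-20061 + 27557) = 45822*7496 = 343481712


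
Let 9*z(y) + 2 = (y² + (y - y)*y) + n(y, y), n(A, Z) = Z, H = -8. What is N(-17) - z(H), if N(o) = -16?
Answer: -22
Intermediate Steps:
z(y) = -2/9 + y/9 + y²/9 (z(y) = -2/9 + ((y² + (y - y)*y) + y)/9 = -2/9 + ((y² + 0*y) + y)/9 = -2/9 + ((y² + 0) + y)/9 = -2/9 + (y² + y)/9 = -2/9 + (y + y²)/9 = -2/9 + (y/9 + y²/9) = -2/9 + y/9 + y²/9)
N(-17) - z(H) = -16 - (-2/9 + (⅑)*(-8) + (⅑)*(-8)²) = -16 - (-2/9 - 8/9 + (⅑)*64) = -16 - (-2/9 - 8/9 + 64/9) = -16 - 1*6 = -16 - 6 = -22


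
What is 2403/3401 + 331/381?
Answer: 2041274/1295781 ≈ 1.5753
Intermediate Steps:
2403/3401 + 331/381 = 2041274/1295781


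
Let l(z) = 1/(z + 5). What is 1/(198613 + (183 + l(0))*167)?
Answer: 5/1146037 ≈ 4.3629e-6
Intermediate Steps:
l(z) = 1/(5 + z)
1/(198613 + (183 + l(0))*167) = 1/(198613 + (183 + 1/(5 + 0))*167) = 1/(198613 + (183 + 1/5)*167) = 1/(198613 + (183 + ⅕)*167) = 1/(198613 + (916/5)*167) = 1/(198613 + 152972/5) = 1/(1146037/5) = 5/1146037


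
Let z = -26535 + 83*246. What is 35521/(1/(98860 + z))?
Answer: 3294324103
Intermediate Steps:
z = -6117 (z = -26535 + 20418 = -6117)
35521/(1/(98860 + z)) = 35521/(1/(98860 - 6117)) = 35521/(1/92743) = 35521*92743 = 3294324103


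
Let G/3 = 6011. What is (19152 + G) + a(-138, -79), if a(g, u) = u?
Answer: 37106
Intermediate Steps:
G = 18033 (G = 3*6011 = 18033)
(19152 + G) + a(-138, -79) = (19152 + 18033) - 79 = 37185 - 79 = 37106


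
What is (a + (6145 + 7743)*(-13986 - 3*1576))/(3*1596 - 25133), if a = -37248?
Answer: 51987456/4069 ≈ 12776.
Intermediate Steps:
(a + (6145 + 7743)*(-13986 - 3*1576))/(3*1596 - 25133) = (-37248 + (6145 + 7743)*(-13986 - 3*1576))/(3*1596 - 25133) = (-37248 + 13888*(-13986 - 4728))/(4788 - 25133) = (-37248 + 13888*(-18714))/(-20345) = (-37248 - 259900032)*(-1/20345) = -259937280*(-1/20345) = 51987456/4069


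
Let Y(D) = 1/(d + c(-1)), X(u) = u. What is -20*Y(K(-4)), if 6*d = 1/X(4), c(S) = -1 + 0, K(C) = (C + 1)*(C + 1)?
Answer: 480/23 ≈ 20.870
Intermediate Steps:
K(C) = (1 + C)**2 (K(C) = (1 + C)*(1 + C) = (1 + C)**2)
c(S) = -1
d = 1/24 (d = (1/6)/4 = (1/6)*(1/4) = 1/24 ≈ 0.041667)
Y(D) = -24/23 (Y(D) = 1/(1/24 - 1) = 1/(-23/24) = -24/23)
-20*Y(K(-4)) = -20*(-24/23) = 480/23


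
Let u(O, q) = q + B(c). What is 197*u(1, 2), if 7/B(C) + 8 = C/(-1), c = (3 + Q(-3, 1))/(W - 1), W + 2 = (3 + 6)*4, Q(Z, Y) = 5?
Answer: 61661/272 ≈ 226.69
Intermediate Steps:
W = 34 (W = -2 + (3 + 6)*4 = -2 + 9*4 = -2 + 36 = 34)
c = 8/33 (c = (3 + 5)/(34 - 1) = 8/33 ≈ 0.24242)
B(C) = 7/(-8 - C) (B(C) = 7/(-8 + C/(-1)) = 7/(-8 + C*(-1)) = 7/(-8 - C))
u(O, q) = -231/272 + q (u(O, q) = q - 7/(8 + 8/33) = q - 7/272/33 = q - 7*33/272 = q - 231/272 = -231/272 + q)
197*u(1, 2) = 197*(-231/272 + 2) = 197*(313/272) = 61661/272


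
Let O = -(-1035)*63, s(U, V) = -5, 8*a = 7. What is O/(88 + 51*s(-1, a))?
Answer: -65205/167 ≈ -390.45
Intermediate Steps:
a = 7/8 (a = (⅛)*7 = 7/8 ≈ 0.87500)
O = 65205 (O = -1*(-65205) = 65205)
O/(88 + 51*s(-1, a)) = 65205/(88 + 51*(-5)) = 65205/(88 - 255) = 65205/(-167) = 65205*(-1/167) = -65205/167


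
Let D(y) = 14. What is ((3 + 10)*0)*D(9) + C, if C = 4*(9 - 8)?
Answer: 4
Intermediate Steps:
C = 4 (C = 4*1 = 4)
((3 + 10)*0)*D(9) + C = ((3 + 10)*0)*14 + 4 = (13*0)*14 + 4 = 0*14 + 4 = 0 + 4 = 4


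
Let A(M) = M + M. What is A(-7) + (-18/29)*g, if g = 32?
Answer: -982/29 ≈ -33.862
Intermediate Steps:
A(M) = 2*M
A(-7) + (-18/29)*g = 2*(-7) - 18/29*32 = -14 - 18*1/29*32 = -14 - 18/29*32 = -14 - 576/29 = -982/29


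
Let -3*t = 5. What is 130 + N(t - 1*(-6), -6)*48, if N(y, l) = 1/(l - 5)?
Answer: 1382/11 ≈ 125.64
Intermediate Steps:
t = -5/3 (t = -1/3*5 = -5/3 ≈ -1.6667)
N(y, l) = 1/(-5 + l)
130 + N(t - 1*(-6), -6)*48 = 130 + 48/(-5 - 6) = 130 + 48/(-11) = 130 - 1/11*48 = 130 - 48/11 = 1382/11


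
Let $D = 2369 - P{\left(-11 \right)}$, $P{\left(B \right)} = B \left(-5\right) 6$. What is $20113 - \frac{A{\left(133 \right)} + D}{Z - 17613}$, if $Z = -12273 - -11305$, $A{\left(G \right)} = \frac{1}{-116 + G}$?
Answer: $\frac{6353268765}{315877} \approx 20113.0$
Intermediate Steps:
$P{\left(B \right)} = - 30 B$ ($P{\left(B \right)} = - 5 B 6 = - 30 B$)
$D = 2039$ ($D = 2369 - \left(-30\right) \left(-11\right) = 2369 - 330 = 2039$)
$Z = -968$ ($Z = -12273 + 11305 = -968$)
$20113 - \frac{A{\left(133 \right)} + D}{Z - 17613} = 20113 - \frac{\frac{1}{-116 + 133} + 2039}{-968 - 17613} = 20113 - \frac{\frac{1}{17} + 2039}{-18581} = 20113 - \left(\frac{1}{17} + 2039\right) \left(- \frac{1}{18581}\right) = 20113 - \frac{34664}{17} \left(- \frac{1}{18581}\right) = 20113 - - \frac{34664}{315877} = 20113 + \frac{34664}{315877} = \frac{6353268765}{315877}$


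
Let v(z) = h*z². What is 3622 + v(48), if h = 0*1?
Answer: 3622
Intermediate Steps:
h = 0
v(z) = 0 (v(z) = 0*z² = 0)
3622 + v(48) = 3622 + 0 = 3622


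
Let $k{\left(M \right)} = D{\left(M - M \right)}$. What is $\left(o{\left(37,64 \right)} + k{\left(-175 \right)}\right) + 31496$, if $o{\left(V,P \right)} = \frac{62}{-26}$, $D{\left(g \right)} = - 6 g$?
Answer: $\frac{409417}{13} \approx 31494.0$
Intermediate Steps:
$k{\left(M \right)} = 0$ ($k{\left(M \right)} = - 6 \left(M - M\right) = \left(-6\right) 0 = 0$)
$o{\left(V,P \right)} = - \frac{31}{13}$ ($o{\left(V,P \right)} = 62 \left(- \frac{1}{26}\right) = - \frac{31}{13}$)
$\left(o{\left(37,64 \right)} + k{\left(-175 \right)}\right) + 31496 = \left(- \frac{31}{13} + 0\right) + 31496 = - \frac{31}{13} + 31496 = \frac{409417}{13}$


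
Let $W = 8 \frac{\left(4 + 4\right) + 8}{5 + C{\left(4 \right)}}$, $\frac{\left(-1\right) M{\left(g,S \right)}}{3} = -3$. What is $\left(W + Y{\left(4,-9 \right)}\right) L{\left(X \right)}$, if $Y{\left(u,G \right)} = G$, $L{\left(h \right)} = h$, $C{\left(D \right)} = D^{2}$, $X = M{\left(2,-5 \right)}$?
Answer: $- \frac{183}{7} \approx -26.143$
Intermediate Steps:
$M{\left(g,S \right)} = 9$ ($M{\left(g,S \right)} = \left(-3\right) \left(-3\right) = 9$)
$X = 9$
$W = \frac{128}{21}$ ($W = 8 \frac{\left(4 + 4\right) + 8}{5 + 4^{2}} = 8 \frac{8 + 8}{5 + 16} = 8 \cdot \frac{16}{21} = \frac{128}{21} \approx 6.0952$)
$\left(W + Y{\left(4,-9 \right)}\right) L{\left(X \right)} = \left(\frac{128}{21} - 9\right) 9 = \left(- \frac{61}{21}\right) 9 = - \frac{183}{7}$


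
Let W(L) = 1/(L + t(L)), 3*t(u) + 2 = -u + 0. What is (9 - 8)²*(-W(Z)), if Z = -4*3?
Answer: 3/26 ≈ 0.11538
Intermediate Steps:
Z = -12
t(u) = -⅔ - u/3 (t(u) = -⅔ + (-u + 0)/3 = -⅔ + (-u)/3 = -⅔ - u/3)
W(L) = 1/(-⅔ + 2*L/3) (W(L) = 1/(L + (-⅔ - L/3)) = 1/(-⅔ + 2*L/3))
(9 - 8)²*(-W(Z)) = (9 - 8)²*(-3/(2*(-1 - 12))) = 1²*(-3/(2*(-13))) = 1*(-3*(-1)/(2*13)) = 1*(-1*(-3/26)) = 1*(3/26) = 3/26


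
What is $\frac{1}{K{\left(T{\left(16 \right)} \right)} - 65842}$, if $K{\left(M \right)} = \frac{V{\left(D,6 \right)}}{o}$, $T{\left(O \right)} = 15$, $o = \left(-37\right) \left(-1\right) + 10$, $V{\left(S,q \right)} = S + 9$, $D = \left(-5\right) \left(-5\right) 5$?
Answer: $- \frac{47}{3094440} \approx -1.5189 \cdot 10^{-5}$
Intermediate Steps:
$D = 125$ ($D = 25 \cdot 5 = 125$)
$V{\left(S,q \right)} = 9 + S$
$o = 47$ ($o = 37 + 10 = 47$)
$K{\left(M \right)} = \frac{134}{47}$ ($K{\left(M \right)} = \frac{9 + 125}{47} = 134 \cdot \frac{1}{47} = \frac{134}{47}$)
$\frac{1}{K{\left(T{\left(16 \right)} \right)} - 65842} = \frac{1}{\frac{134}{47} - 65842} = \frac{1}{- \frac{3094440}{47}} = - \frac{47}{3094440}$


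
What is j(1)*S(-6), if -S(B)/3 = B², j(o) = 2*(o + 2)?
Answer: -648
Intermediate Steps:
j(o) = 4 + 2*o (j(o) = 2*(2 + o) = 4 + 2*o)
S(B) = -3*B²
j(1)*S(-6) = (4 + 2*1)*(-3*(-6)²) = (4 + 2)*(-3*36) = 6*(-108) = -648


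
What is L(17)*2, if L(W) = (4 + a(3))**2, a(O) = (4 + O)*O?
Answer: 1250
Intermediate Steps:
a(O) = O*(4 + O)
L(W) = 625 (L(W) = (4 + 3*(4 + 3))**2 = (4 + 3*7)**2 = (4 + 21)**2 = 25**2 = 625)
L(17)*2 = 625*2 = 1250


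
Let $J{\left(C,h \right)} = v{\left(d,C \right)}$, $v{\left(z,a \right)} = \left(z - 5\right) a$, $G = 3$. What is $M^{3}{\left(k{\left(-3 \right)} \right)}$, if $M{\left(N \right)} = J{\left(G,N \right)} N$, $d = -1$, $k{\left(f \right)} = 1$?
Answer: $-5832$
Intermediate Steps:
$v{\left(z,a \right)} = a \left(-5 + z\right)$ ($v{\left(z,a \right)} = \left(-5 + z\right) a = a \left(-5 + z\right)$)
$J{\left(C,h \right)} = - 6 C$ ($J{\left(C,h \right)} = C \left(-5 - 1\right) = C \left(-6\right) = - 6 C$)
$M{\left(N \right)} = - 18 N$ ($M{\left(N \right)} = \left(-6\right) 3 N = - 18 N$)
$M^{3}{\left(k{\left(-3 \right)} \right)} = \left(\left(-18\right) 1\right)^{3} = \left(-18\right)^{3} = -5832$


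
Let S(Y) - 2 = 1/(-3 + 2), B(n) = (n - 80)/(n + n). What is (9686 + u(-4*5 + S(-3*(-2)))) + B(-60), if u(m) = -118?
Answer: 57415/6 ≈ 9569.2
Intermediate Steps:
B(n) = (-80 + n)/(2*n) (B(n) = (-80 + n)/((2*n)) = (-80 + n)*(1/(2*n)) = (-80 + n)/(2*n))
S(Y) = 1 (S(Y) = 2 + 1/(-3 + 2) = 2 + 1/(-1) = 2 - 1 = 1)
(9686 + u(-4*5 + S(-3*(-2)))) + B(-60) = (9686 - 118) + (½)*(-80 - 60)/(-60) = 9568 + (½)*(-1/60)*(-140) = 9568 + 7/6 = 57415/6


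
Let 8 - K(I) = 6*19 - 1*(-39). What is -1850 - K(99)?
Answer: -1705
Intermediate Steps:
K(I) = -145 (K(I) = 8 - (6*19 - 1*(-39)) = 8 - (114 + 39) = 8 - 1*153 = 8 - 153 = -145)
-1850 - K(99) = -1850 - 1*(-145) = -1850 + 145 = -1705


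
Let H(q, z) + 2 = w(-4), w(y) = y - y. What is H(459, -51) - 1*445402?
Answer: -445404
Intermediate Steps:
w(y) = 0
H(q, z) = -2 (H(q, z) = -2 + 0 = -2)
H(459, -51) - 1*445402 = -2 - 1*445402 = -2 - 445402 = -445404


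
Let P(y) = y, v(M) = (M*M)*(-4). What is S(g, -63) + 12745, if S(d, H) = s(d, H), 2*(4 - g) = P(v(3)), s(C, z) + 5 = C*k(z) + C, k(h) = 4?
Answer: 12850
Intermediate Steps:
v(M) = -4*M² (v(M) = M²*(-4) = -4*M²)
s(C, z) = -5 + 5*C (s(C, z) = -5 + (C*4 + C) = -5 + (4*C + C) = -5 + 5*C)
g = 22 (g = 4 - (-2)*3² = 4 - (-2)*9 = 4 - ½*(-36) = 4 + 18 = 22)
S(d, H) = -5 + 5*d
S(g, -63) + 12745 = (-5 + 5*22) + 12745 = (-5 + 110) + 12745 = 105 + 12745 = 12850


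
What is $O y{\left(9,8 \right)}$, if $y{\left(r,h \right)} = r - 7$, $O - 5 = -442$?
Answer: $-874$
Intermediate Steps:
$O = -437$ ($O = 5 - 442 = -437$)
$y{\left(r,h \right)} = -7 + r$
$O y{\left(9,8 \right)} = - 437 \left(-7 + 9\right) = \left(-437\right) 2 = -874$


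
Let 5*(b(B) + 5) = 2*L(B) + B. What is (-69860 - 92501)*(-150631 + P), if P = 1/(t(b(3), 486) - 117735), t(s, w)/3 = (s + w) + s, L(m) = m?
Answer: 14221048103882276/581481 ≈ 2.4457e+10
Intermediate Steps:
b(B) = -5 + 3*B/5 (b(B) = -5 + (2*B + B)/5 = -5 + (3*B)/5 = -5 + 3*B/5)
t(s, w) = 3*w + 6*s (t(s, w) = 3*((s + w) + s) = 3*(w + 2*s) = 3*w + 6*s)
P = -5/581481 (P = 1/((3*486 + 6*(-5 + (3/5)*3)) - 117735) = 1/((1458 + 6*(-5 + 9/5)) - 117735) = 1/((1458 + 6*(-16/5)) - 117735) = 1/((1458 - 96/5) - 117735) = 1/(7194/5 - 117735) = 1/(-581481/5) = -5/581481 ≈ -8.5987e-6)
(-69860 - 92501)*(-150631 + P) = (-69860 - 92501)*(-150631 - 5/581481) = -162361*(-87589064516/581481) = 14221048103882276/581481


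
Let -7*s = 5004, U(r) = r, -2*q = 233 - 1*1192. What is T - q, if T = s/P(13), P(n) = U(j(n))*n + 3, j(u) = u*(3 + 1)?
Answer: -4568135/9506 ≈ -480.55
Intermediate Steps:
q = 959/2 (q = -(233 - 1*1192)/2 = -(233 - 1192)/2 = -1/2*(-959) = 959/2 ≈ 479.50)
j(u) = 4*u (j(u) = u*4 = 4*u)
s = -5004/7 (s = -1/7*5004 = -5004/7 ≈ -714.86)
P(n) = 3 + 4*n**2 (P(n) = (4*n)*n + 3 = 4*n**2 + 3 = 3 + 4*n**2)
T = -5004/4753 (T = -5004/(7*(3 + 4*13**2)) = -5004/(7*(3 + 4*169)) = -5004/(7*(3 + 676)) = -5004/7/679 = -5004/7*1/679 = -5004/4753 ≈ -1.0528)
T - q = -5004/4753 - 1*959/2 = -5004/4753 - 959/2 = -4568135/9506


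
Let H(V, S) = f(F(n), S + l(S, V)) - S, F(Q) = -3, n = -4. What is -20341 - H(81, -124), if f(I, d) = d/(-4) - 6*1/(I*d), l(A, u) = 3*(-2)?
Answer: -2664673/130 ≈ -20498.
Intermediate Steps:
l(A, u) = -6
f(I, d) = -d/4 - 6/(I*d) (f(I, d) = d*(-¼) - 6/(I*d) = -d/4 - 6/(I*d))
H(V, S) = 3/2 + 2/(-6 + S) - 5*S/4 (H(V, S) = (-(S - 6)/4 - 6/(-3*(S - 6))) - S = (-(-6 + S)/4 - 6*(-⅓)/(-6 + S)) - S = ((3/2 - S/4) + 2/(-6 + S)) - S = (3/2 + 2/(-6 + S) - S/4) - S = 3/2 + 2/(-6 + S) - 5*S/4)
-20341 - H(81, -124) = -20341 - (8 + (-6 - 124)*(6 - 5*(-124)))/(4*(-6 - 124)) = -20341 - (8 - 130*(6 + 620))/(4*(-130)) = -20341 - (-1)*(8 - 130*626)/(4*130) = -20341 - (-1)*(8 - 81380)/(4*130) = -20341 - (-1)*(-81372)/(4*130) = -20341 - 1*20343/130 = -20341 - 20343/130 = -2664673/130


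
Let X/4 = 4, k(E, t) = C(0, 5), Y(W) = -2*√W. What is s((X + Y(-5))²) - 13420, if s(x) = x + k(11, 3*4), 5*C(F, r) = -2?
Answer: -65922/5 - 64*I*√5 ≈ -13184.0 - 143.11*I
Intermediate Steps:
C(F, r) = -⅖ (C(F, r) = (⅕)*(-2) = -⅖)
k(E, t) = -⅖
X = 16 (X = 4*4 = 16)
s(x) = -⅖ + x (s(x) = x - ⅖ = -⅖ + x)
s((X + Y(-5))²) - 13420 = (-⅖ + (16 - 2*I*√5)²) - 13420 = -67102/5 + (16 - 2*I*√5)²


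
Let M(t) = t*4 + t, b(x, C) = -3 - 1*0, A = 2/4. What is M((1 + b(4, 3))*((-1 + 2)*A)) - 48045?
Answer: -48050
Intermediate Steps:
A = 1/2 (A = 2*(1/4) = 1/2 ≈ 0.50000)
b(x, C) = -3 (b(x, C) = -3 + 0 = -3)
M(t) = 5*t (M(t) = 4*t + t = 5*t)
M((1 + b(4, 3))*((-1 + 2)*A)) - 48045 = 5*((1 - 3)*((-1 + 2)*(1/2))) - 48045 = 5*(-2/2) - 48045 = 5*(-2*1/2) - 48045 = 5*(-1) - 48045 = -5 - 48045 = -48050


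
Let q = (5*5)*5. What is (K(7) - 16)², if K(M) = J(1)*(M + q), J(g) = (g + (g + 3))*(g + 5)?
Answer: 15555136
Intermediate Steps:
q = 125 (q = 25*5 = 125)
J(g) = (3 + 2*g)*(5 + g) (J(g) = (g + (3 + g))*(5 + g) = (3 + 2*g)*(5 + g))
K(M) = 3750 + 30*M (K(M) = (15 + 2*1² + 13*1)*(M + 125) = (15 + 2*1 + 13)*(125 + M) = (15 + 2 + 13)*(125 + M) = 30*(125 + M) = 3750 + 30*M)
(K(7) - 16)² = ((3750 + 30*7) - 16)² = ((3750 + 210) - 16)² = (3960 - 16)² = 3944² = 15555136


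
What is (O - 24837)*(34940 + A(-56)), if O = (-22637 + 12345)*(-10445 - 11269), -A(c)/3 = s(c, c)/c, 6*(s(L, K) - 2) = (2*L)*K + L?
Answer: 218959052934927/28 ≈ 7.8200e+12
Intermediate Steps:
s(L, K) = 2 + L/6 + K*L/3 (s(L, K) = 2 + ((2*L)*K + L)/6 = 2 + (2*K*L + L)/6 = 2 + (L + 2*K*L)/6 = 2 + (L/6 + K*L/3) = 2 + L/6 + K*L/3)
A(c) = -3*(2 + c²/3 + c/6)/c (A(c) = -3*(2 + c/6 + c*c/3)/c = -3*(2 + c/6 + c²/3)/c = -3*(2 + c²/3 + c/6)/c)
O = 223480488 (O = -10292*(-21714) = 223480488)
(O - 24837)*(34940 + A(-56)) = (223480488 - 24837)*(34940 + (-½ - 1*(-56) - 6/(-56))) = 223455651*(34940 + (-½ + 56 - 6*(-1/56))) = 223455651*(34940 + (-½ + 56 + 3/28)) = 223455651*(34940 + 1557/28) = 223455651*(979877/28) = 218959052934927/28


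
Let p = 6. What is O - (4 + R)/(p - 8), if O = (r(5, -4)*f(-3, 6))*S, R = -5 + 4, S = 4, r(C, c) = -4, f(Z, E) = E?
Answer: -189/2 ≈ -94.500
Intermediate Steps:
R = -1
O = -96 (O = -4*6*4 = -24*4 = -96)
O - (4 + R)/(p - 8) = -96 - (4 - 1)/(6 - 8) = -96 - 3/(-2) = -96 - 3*(-1)/2 = -96 - 1*(-3/2) = -96 + 3/2 = -189/2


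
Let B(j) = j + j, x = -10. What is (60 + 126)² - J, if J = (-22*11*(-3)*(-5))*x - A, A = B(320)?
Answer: -1064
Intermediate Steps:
B(j) = 2*j
A = 640 (A = 2*320 = 640)
J = 35660 (J = -22*11*(-3)*(-5)*(-10) - 1*640 = -(-726)*(-5)*(-10) - 640 = -22*165*(-10) - 640 = -3630*(-10) - 640 = 36300 - 640 = 35660)
(60 + 126)² - J = (60 + 126)² - 1*35660 = 186² - 35660 = 34596 - 35660 = -1064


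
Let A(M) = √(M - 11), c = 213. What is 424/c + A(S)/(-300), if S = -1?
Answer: 424/213 - I*√3/150 ≈ 1.9906 - 0.011547*I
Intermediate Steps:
A(M) = √(-11 + M)
424/c + A(S)/(-300) = 424/213 + √(-11 - 1)/(-300) = 424*(1/213) + √(-12)*(-1/300) = 424/213 + (2*I*√3)*(-1/300) = 424/213 - I*√3/150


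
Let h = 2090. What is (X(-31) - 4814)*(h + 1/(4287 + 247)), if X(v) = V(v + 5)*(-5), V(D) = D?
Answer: -22192934862/2267 ≈ -9.7896e+6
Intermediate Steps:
X(v) = -25 - 5*v (X(v) = (v + 5)*(-5) = (5 + v)*(-5) = -25 - 5*v)
(X(-31) - 4814)*(h + 1/(4287 + 247)) = ((-25 - 5*(-31)) - 4814)*(2090 + 1/(4287 + 247)) = ((-25 + 155) - 4814)*(2090 + 1/4534) = (130 - 4814)*(2090 + 1/4534) = -4684*9476061/4534 = -22192934862/2267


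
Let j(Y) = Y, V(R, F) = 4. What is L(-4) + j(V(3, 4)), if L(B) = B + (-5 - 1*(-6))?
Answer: 1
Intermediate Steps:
L(B) = 1 + B (L(B) = B + (-5 + 6) = B + 1 = 1 + B)
L(-4) + j(V(3, 4)) = (1 - 4) + 4 = -3 + 4 = 1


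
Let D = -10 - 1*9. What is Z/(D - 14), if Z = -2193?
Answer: 731/11 ≈ 66.455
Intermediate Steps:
D = -19 (D = -10 - 9 = -19)
Z/(D - 14) = -2193/(-19 - 14) = -2193/(-33) = -1/33*(-2193) = 731/11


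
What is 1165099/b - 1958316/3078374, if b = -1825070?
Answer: -275410548121/216086462930 ≈ -1.2745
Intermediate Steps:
1165099/b - 1958316/3078374 = 1165099/(-1825070) - 1958316/3078374 = 1165099*(-1/1825070) - 1958316*1/3078374 = -89623/140390 - 979158/1539187 = -275410548121/216086462930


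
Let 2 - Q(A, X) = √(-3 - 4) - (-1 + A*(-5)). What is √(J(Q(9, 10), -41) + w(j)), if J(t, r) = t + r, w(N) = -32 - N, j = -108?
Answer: √(-9 - I*√7) ≈ 0.43637 - 3.0316*I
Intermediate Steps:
Q(A, X) = 1 - 5*A - I*√7 (Q(A, X) = 2 - (√(-3 - 4) - (-1 + A*(-5))) = 2 - (√(-7) - (-1 - 5*A)) = 2 - (I*√7 + (1 + 5*A)) = 2 - (1 + 5*A + I*√7) = 2 + (-1 - 5*A - I*√7) = 1 - 5*A - I*√7)
J(t, r) = r + t
√(J(Q(9, 10), -41) + w(j)) = √((-41 + (1 - 5*9 - I*√7)) + (-32 - 1*(-108))) = √((-41 + (1 - 45 - I*√7)) + (-32 + 108)) = √((-41 + (-44 - I*√7)) + 76) = √((-85 - I*√7) + 76) = √(-9 - I*√7)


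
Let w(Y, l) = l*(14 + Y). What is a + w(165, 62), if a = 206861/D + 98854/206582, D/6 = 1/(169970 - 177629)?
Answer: -54547350747813/206582 ≈ -2.6405e+8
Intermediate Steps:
D = -2/2553 (D = 6/(169970 - 177629) = 6/(-7659) = 6*(-1/7659) = -2/2553 ≈ -0.00078339)
a = -54549643394849/206582 (a = 206861/(-2/2553) + 98854/206582 = 206861*(-2553/2) + 98854*(1/206582) = -528116133/2 + 49427/103291 = -54549643394849/206582 ≈ -2.6406e+8)
a + w(165, 62) = -54549643394849/206582 + 62*(14 + 165) = -54549643394849/206582 + 62*179 = -54549643394849/206582 + 11098 = -54547350747813/206582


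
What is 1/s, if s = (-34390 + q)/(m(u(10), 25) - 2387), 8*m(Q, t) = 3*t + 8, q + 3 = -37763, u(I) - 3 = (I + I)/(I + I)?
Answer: 19013/577248 ≈ 0.032937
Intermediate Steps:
u(I) = 4 (u(I) = 3 + (I + I)/(I + I) = 3 + (2*I)/((2*I)) = 3 + (2*I)*(1/(2*I)) = 3 + 1 = 4)
q = -37766 (q = -3 - 37763 = -37766)
m(Q, t) = 1 + 3*t/8 (m(Q, t) = (3*t + 8)/8 = (8 + 3*t)/8 = 1 + 3*t/8)
s = 577248/19013 (s = (-34390 - 37766)/((1 + (3/8)*25) - 2387) = -72156/((1 + 75/8) - 2387) = -72156/(83/8 - 2387) = -72156/(-19013/8) = -72156*(-8/19013) = 577248/19013 ≈ 30.361)
1/s = 1/(577248/19013) = 19013/577248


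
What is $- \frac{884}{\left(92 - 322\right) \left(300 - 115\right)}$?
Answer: $\frac{442}{21275} \approx 0.020776$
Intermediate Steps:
$- \frac{884}{\left(92 - 322\right) \left(300 - 115\right)} = - \frac{884}{\left(-230\right) 185} = - \frac{884}{-42550} = \left(-884\right) \left(- \frac{1}{42550}\right) = \frac{442}{21275}$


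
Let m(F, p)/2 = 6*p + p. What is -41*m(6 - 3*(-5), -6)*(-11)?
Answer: -37884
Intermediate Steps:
m(F, p) = 14*p (m(F, p) = 2*(6*p + p) = 2*(7*p) = 14*p)
-41*m(6 - 3*(-5), -6)*(-11) = -574*(-6)*(-11) = -41*(-84)*(-11) = 3444*(-11) = -37884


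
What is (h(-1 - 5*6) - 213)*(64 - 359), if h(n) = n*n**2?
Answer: 8851180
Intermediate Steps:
h(n) = n**3
(h(-1 - 5*6) - 213)*(64 - 359) = ((-1 - 5*6)**3 - 213)*(64 - 359) = ((-1 - 30)**3 - 213)*(-295) = ((-31)**3 - 213)*(-295) = (-29791 - 213)*(-295) = -30004*(-295) = 8851180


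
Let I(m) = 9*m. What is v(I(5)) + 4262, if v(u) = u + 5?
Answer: 4312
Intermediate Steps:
v(u) = 5 + u
v(I(5)) + 4262 = (5 + 9*5) + 4262 = (5 + 45) + 4262 = 50 + 4262 = 4312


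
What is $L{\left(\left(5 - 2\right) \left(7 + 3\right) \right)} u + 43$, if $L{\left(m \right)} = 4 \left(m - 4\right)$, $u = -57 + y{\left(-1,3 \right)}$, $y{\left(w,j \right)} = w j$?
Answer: $-6197$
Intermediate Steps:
$y{\left(w,j \right)} = j w$
$u = -60$ ($u = -57 + 3 \left(-1\right) = -57 - 3 = -60$)
$L{\left(m \right)} = -16 + 4 m$ ($L{\left(m \right)} = 4 \left(-4 + m\right) = -16 + 4 m$)
$L{\left(\left(5 - 2\right) \left(7 + 3\right) \right)} u + 43 = \left(-16 + 4 \left(5 - 2\right) \left(7 + 3\right)\right) \left(-60\right) + 43 = \left(-16 + 4 \cdot 3 \cdot 10\right) \left(-60\right) + 43 = \left(-16 + 4 \cdot 30\right) \left(-60\right) + 43 = \left(-16 + 120\right) \left(-60\right) + 43 = 104 \left(-60\right) + 43 = -6240 + 43 = -6197$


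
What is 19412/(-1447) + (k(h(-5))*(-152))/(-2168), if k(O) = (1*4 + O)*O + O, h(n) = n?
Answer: -19412/1447 ≈ -13.415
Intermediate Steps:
k(O) = O + O*(4 + O) (k(O) = (4 + O)*O + O = O*(4 + O) + O = O + O*(4 + O))
19412/(-1447) + (k(h(-5))*(-152))/(-2168) = 19412/(-1447) + (-5*(5 - 5)*(-152))/(-2168) = 19412*(-1/1447) + (-5*0*(-152))*(-1/2168) = -19412/1447 + (0*(-152))*(-1/2168) = -19412/1447 + 0*(-1/2168) = -19412/1447 + 0 = -19412/1447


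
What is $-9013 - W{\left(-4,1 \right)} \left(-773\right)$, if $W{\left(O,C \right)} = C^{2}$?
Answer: $-8240$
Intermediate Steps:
$-9013 - W{\left(-4,1 \right)} \left(-773\right) = -9013 - 1^{2} \left(-773\right) = -9013 - 1 \left(-773\right) = -9013 - -773 = -9013 + 773 = -8240$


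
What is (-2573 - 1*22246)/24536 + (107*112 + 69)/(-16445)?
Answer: -703880863/403494520 ≈ -1.7445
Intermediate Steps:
(-2573 - 1*22246)/24536 + (107*112 + 69)/(-16445) = (-2573 - 22246)*(1/24536) + (11984 + 69)*(-1/16445) = -24819*1/24536 + 12053*(-1/16445) = -24819/24536 - 12053/16445 = -703880863/403494520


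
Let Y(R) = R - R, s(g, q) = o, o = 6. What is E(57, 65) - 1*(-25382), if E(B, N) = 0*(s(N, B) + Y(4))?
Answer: 25382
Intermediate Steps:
s(g, q) = 6
Y(R) = 0
E(B, N) = 0 (E(B, N) = 0*(6 + 0) = 0*6 = 0)
E(57, 65) - 1*(-25382) = 0 - 1*(-25382) = 0 + 25382 = 25382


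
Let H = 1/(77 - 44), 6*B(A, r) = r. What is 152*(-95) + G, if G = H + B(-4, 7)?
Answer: -952961/66 ≈ -14439.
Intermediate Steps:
B(A, r) = r/6
H = 1/33 ≈ 0.030303
G = 79/66 (G = 1/33 + (1/6)*7 = 1/33 + 7/6 = 79/66 ≈ 1.1970)
152*(-95) + G = 152*(-95) + 79/66 = -14440 + 79/66 = -952961/66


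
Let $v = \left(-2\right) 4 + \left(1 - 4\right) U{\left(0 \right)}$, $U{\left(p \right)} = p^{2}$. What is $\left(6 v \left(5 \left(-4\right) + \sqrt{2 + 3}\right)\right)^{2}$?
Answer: $933120 - 92160 \sqrt{5} \approx 7.2704 \cdot 10^{5}$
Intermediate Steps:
$v = -8$ ($v = \left(-2\right) 4 + \left(1 - 4\right) 0^{2} = -8 - 0 = -8 + 0 = -8$)
$\left(6 v \left(5 \left(-4\right) + \sqrt{2 + 3}\right)\right)^{2} = \left(6 \left(-8\right) \left(5 \left(-4\right) + \sqrt{2 + 3}\right)\right)^{2} = \left(- 48 \left(-20 + \sqrt{5}\right)\right)^{2} = \left(960 - 48 \sqrt{5}\right)^{2}$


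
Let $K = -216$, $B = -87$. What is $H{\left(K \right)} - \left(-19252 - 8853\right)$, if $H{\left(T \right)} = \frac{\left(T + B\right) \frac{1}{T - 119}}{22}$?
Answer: $\frac{207134153}{7370} \approx 28105.0$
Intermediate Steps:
$H{\left(T \right)} = \frac{-87 + T}{22 \left(-119 + T\right)}$ ($H{\left(T \right)} = \frac{\left(T - 87\right) \frac{1}{T - 119}}{22} = \frac{-87 + T}{-119 + T} \frac{1}{22} = \frac{-87 + T}{22 \left(-119 + T\right)}$)
$H{\left(K \right)} - \left(-19252 - 8853\right) = \frac{-87 - 216}{22 \left(-119 - 216\right)} - \left(-19252 - 8853\right) = \frac{1}{22} \frac{1}{-335} \left(-303\right) - -28105 = \frac{1}{22} \left(- \frac{1}{335}\right) \left(-303\right) + 28105 = \frac{303}{7370} + 28105 = \frac{207134153}{7370}$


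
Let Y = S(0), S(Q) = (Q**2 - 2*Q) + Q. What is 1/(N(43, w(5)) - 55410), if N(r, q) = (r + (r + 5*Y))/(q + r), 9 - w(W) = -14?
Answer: -33/1828487 ≈ -1.8048e-5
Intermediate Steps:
S(Q) = Q**2 - Q
w(W) = 23 (w(W) = 9 - 1*(-14) = 9 + 14 = 23)
Y = 0 (Y = 0*(-1 + 0) = 0*(-1) = 0)
N(r, q) = 2*r/(q + r) (N(r, q) = (r + (r + 5*0))/(q + r) = (r + (r + 0))/(q + r) = (r + r)/(q + r) = (2*r)/(q + r) = 2*r/(q + r))
1/(N(43, w(5)) - 55410) = 1/(2*43/(23 + 43) - 55410) = 1/(2*43/66 - 55410) = 1/(2*43*(1/66) - 55410) = 1/(43/33 - 55410) = 1/(-1828487/33) = -33/1828487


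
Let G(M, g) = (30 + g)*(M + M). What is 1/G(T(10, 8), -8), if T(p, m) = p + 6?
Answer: 1/704 ≈ 0.0014205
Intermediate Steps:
T(p, m) = 6 + p
G(M, g) = 2*M*(30 + g) (G(M, g) = (30 + g)*(2*M) = 2*M*(30 + g))
1/G(T(10, 8), -8) = 1/(2*(6 + 10)*(30 - 8)) = 1/(2*16*22) = 1/704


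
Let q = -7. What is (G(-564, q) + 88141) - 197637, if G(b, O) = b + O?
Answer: -110067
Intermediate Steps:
G(b, O) = O + b
(G(-564, q) + 88141) - 197637 = ((-7 - 564) + 88141) - 197637 = (-571 + 88141) - 197637 = 87570 - 197637 = -110067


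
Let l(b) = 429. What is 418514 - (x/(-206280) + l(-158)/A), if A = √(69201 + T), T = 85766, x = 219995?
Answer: 17266257583/41256 - 429*√154967/154967 ≈ 4.1851e+5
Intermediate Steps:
A = √154967 (A = √(69201 + 85766) = √154967 ≈ 393.66)
418514 - (x/(-206280) + l(-158)/A) = 418514 - (219995/(-206280) + 429/(√154967)) = 418514 - (219995*(-1/206280) + 429*(√154967/154967)) = 418514 - (-43999/41256 + 429*√154967/154967) = 418514 + (43999/41256 - 429*√154967/154967) = 17266257583/41256 - 429*√154967/154967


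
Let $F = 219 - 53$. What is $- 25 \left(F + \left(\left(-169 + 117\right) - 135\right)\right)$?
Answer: $525$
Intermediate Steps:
$F = 166$ ($F = 219 - 53 = 166$)
$- 25 \left(F + \left(\left(-169 + 117\right) - 135\right)\right) = - 25 \left(166 + \left(\left(-169 + 117\right) - 135\right)\right) = - 25 \left(166 - 187\right) = \left(-25\right) \left(-21\right) = 525$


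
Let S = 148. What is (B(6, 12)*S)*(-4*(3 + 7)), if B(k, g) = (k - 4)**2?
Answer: -23680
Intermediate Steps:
B(k, g) = (-4 + k)**2
(B(6, 12)*S)*(-4*(3 + 7)) = ((-4 + 6)**2*148)*(-4*(3 + 7)) = (2**2*148)*(-4*10) = (4*148)*(-40) = 592*(-40) = -23680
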